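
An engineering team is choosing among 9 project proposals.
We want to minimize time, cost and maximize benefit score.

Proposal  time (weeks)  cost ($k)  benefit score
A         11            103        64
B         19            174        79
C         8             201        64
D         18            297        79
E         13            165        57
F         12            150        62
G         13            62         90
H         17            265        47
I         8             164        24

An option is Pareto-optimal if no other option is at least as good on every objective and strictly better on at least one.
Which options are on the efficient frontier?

A, C, G, I

A: not dominated.
B: dominated by G (time 13≤19, cost 62≤174, benefit score 90≥79).
C: not dominated.
D: dominated by G (time 13≤18, cost 62≤297, benefit score 90≥79).
E: dominated by A (time 11≤13, cost 103≤165, benefit score 64≥57).
F: dominated by A (time 11≤12, cost 103≤150, benefit score 64≥62).
G: not dominated (best cost).
H: dominated by A (time 11≤17, cost 103≤265, benefit score 64≥47).
I: not dominated.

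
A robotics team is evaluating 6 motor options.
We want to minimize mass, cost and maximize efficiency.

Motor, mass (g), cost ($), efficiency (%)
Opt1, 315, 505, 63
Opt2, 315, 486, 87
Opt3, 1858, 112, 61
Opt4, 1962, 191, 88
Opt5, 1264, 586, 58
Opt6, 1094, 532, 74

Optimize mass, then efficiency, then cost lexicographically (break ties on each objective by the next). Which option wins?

First minimize mass: best is 315, kept {Opt1, Opt2}.
Then maximize efficiency: best is 87, kept {Opt2}.

Opt2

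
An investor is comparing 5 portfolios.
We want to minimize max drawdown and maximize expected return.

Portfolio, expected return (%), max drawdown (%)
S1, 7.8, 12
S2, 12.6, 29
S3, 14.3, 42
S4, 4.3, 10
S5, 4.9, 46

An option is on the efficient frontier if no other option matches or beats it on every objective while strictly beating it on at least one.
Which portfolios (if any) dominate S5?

S1, S2, S3

S1: expected return 7.8≥4.9, max drawdown 12≤46 — dominates S5.
S2: expected return 12.6≥4.9, max drawdown 29≤46 — dominates S5.
S3: expected return 14.3≥4.9, max drawdown 42≤46 — dominates S5.
Others (S4) are each worse than S5 on at least one objective.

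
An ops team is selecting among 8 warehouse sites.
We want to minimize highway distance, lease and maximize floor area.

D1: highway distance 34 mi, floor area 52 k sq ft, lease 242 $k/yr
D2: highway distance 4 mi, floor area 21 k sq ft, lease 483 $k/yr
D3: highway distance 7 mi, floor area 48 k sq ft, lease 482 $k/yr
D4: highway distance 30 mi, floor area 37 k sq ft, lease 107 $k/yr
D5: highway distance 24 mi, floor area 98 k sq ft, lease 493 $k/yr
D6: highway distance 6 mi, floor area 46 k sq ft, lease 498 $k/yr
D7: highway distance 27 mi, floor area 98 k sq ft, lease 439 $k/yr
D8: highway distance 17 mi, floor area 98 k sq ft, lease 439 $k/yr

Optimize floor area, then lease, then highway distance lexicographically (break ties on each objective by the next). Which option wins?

First maximize floor area: best is 98, kept {D5, D7, D8}.
Then minimize lease: best is 439, kept {D7, D8}.
Then minimize highway distance: best is 17, kept {D8}.

D8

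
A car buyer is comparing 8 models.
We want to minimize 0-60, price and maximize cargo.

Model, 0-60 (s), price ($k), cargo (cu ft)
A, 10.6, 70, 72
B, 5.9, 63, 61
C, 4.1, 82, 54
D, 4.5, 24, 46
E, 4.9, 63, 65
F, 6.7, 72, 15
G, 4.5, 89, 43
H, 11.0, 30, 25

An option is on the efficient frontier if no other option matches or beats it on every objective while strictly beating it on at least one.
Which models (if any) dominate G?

C: 0-60 4.1≤4.5, price 82≤89, cargo 54≥43 — dominates G.
D: 0-60 4.5≤4.5, price 24≤89, cargo 46≥43 — dominates G.
Others (A, B, E, F, H) are each worse than G on at least one objective.

C, D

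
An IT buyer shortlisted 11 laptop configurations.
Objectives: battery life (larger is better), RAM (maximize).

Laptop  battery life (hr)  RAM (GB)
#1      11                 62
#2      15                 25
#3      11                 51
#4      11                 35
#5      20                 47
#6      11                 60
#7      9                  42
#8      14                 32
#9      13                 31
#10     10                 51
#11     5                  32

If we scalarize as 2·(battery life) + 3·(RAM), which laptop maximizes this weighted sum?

#1

#1: 2·11 + 3·62 = 208
#2: 2·15 + 3·25 = 105
#3: 2·11 + 3·51 = 175
#4: 2·11 + 3·35 = 127
#5: 2·20 + 3·47 = 181
#6: 2·11 + 3·60 = 202
#7: 2·9 + 3·42 = 144
#8: 2·14 + 3·32 = 124
#9: 2·13 + 3·31 = 119
#10: 2·10 + 3·51 = 173
#11: 2·5 + 3·32 = 106
Highest: #1 at 208.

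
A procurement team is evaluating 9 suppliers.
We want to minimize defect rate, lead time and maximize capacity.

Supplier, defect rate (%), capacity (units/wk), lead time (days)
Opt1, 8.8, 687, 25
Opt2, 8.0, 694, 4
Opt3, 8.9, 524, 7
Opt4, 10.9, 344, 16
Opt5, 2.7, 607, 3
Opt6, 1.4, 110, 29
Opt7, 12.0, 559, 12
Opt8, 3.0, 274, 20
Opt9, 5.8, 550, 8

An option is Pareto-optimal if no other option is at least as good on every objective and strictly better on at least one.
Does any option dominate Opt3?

Yes

Opt2 vs Opt3: defect rate 8.0≤8.9, capacity 694≥524, lead time 4≤7 — Opt2 is at least as good on every objective and strictly better on at least one, so Opt2 dominates Opt3.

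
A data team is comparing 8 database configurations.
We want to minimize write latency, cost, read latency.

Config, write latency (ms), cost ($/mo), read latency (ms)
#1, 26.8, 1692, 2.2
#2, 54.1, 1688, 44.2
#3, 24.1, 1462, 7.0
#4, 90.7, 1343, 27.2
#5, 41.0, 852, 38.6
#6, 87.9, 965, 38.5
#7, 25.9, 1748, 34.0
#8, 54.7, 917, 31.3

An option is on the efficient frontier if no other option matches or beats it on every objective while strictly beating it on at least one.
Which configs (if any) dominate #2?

#3, #5

#3: write latency 24.1≤54.1, cost 1462≤1688, read latency 7.0≤44.2 — dominates #2.
#5: write latency 41.0≤54.1, cost 852≤1688, read latency 38.6≤44.2 — dominates #2.
Others (#1, #4, #6, #7, #8) are each worse than #2 on at least one objective.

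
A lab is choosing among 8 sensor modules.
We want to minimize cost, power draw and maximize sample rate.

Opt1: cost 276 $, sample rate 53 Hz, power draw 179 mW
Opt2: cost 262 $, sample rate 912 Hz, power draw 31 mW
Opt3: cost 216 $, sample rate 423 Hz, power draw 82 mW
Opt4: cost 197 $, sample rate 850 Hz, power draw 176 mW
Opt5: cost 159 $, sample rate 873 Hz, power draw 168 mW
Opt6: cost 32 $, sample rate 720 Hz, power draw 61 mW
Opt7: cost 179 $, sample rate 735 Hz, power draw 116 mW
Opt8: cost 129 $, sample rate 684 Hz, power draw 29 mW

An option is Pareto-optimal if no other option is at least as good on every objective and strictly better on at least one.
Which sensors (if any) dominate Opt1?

Opt2: cost 262≤276, sample rate 912≥53, power draw 31≤179 — dominates Opt1.
Opt3: cost 216≤276, sample rate 423≥53, power draw 82≤179 — dominates Opt1.
Opt4: cost 197≤276, sample rate 850≥53, power draw 176≤179 — dominates Opt1.
Opt5: cost 159≤276, sample rate 873≥53, power draw 168≤179 — dominates Opt1.
Opt6: cost 32≤276, sample rate 720≥53, power draw 61≤179 — dominates Opt1.
Opt7: cost 179≤276, sample rate 735≥53, power draw 116≤179 — dominates Opt1.
Opt8: cost 129≤276, sample rate 684≥53, power draw 29≤179 — dominates Opt1.

Opt2, Opt3, Opt4, Opt5, Opt6, Opt7, Opt8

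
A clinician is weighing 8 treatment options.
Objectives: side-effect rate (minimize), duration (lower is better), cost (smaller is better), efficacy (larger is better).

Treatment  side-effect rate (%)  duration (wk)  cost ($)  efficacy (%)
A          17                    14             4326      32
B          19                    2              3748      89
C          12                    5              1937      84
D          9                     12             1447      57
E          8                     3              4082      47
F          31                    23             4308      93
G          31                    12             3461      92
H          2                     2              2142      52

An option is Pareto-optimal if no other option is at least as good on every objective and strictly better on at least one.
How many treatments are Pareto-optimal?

A: dominated by C (side-effect rate 12≤17, duration 5≤14, cost 1937≤4326, efficacy 84≥32).
B: not dominated.
C: not dominated.
D: not dominated (best cost).
E: dominated by H (side-effect rate 2≤8, duration 2≤3, cost 2142≤4082, efficacy 52≥47).
F: not dominated (best efficacy).
G: not dominated.
H: not dominated (best side-effect rate).
Pareto-optimal: B, C, D, F, G, H → 6.

6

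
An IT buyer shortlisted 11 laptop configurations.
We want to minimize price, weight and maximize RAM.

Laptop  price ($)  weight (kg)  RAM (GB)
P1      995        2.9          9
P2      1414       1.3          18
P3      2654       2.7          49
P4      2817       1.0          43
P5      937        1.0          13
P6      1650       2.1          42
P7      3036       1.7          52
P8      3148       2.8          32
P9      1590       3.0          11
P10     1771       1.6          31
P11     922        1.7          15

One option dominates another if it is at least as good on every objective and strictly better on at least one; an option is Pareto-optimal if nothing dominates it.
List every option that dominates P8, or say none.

P3: price 2654≤3148, weight 2.7≤2.8, RAM 49≥32 — dominates P8.
P4: price 2817≤3148, weight 1.0≤2.8, RAM 43≥32 — dominates P8.
P6: price 1650≤3148, weight 2.1≤2.8, RAM 42≥32 — dominates P8.
P7: price 3036≤3148, weight 1.7≤2.8, RAM 52≥32 — dominates P8.
Others (P1, P2, P5, P9, P10, P11) are each worse than P8 on at least one objective.

P3, P4, P6, P7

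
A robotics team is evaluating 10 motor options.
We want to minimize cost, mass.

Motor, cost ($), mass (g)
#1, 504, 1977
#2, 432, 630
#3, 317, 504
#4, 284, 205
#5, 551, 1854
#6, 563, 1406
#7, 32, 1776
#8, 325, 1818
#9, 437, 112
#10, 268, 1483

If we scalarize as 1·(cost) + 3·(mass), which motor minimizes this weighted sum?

#9

#1: 1·504 + 3·1977 = 6435
#2: 1·432 + 3·630 = 2322
#3: 1·317 + 3·504 = 1829
#4: 1·284 + 3·205 = 899
#5: 1·551 + 3·1854 = 6113
#6: 1·563 + 3·1406 = 4781
#7: 1·32 + 3·1776 = 5360
#8: 1·325 + 3·1818 = 5779
#9: 1·437 + 3·112 = 773
#10: 1·268 + 3·1483 = 4717
Lowest: #9 at 773.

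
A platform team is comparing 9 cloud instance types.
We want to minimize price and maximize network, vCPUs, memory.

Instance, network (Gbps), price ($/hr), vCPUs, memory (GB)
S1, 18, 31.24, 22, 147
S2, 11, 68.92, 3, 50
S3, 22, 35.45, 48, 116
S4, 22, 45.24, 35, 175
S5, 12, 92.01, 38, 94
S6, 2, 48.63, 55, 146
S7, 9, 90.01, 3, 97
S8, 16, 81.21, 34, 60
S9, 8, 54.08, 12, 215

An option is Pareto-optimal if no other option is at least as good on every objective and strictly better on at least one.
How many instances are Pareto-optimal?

5

S1: not dominated (best price).
S2: dominated by S1 (network 18≥11, price 31.24≤68.92, vCPUs 22≥3, memory 147≥50).
S3: not dominated.
S4: not dominated.
S5: dominated by S3 (network 22≥12, price 35.45≤92.01, vCPUs 48≥38, memory 116≥94).
S6: not dominated (best vCPUs).
S7: dominated by S1 (network 18≥9, price 31.24≤90.01, vCPUs 22≥3, memory 147≥97).
S8: dominated by S3 (network 22≥16, price 35.45≤81.21, vCPUs 48≥34, memory 116≥60).
S9: not dominated (best memory).
Pareto-optimal: S1, S3, S4, S6, S9 → 5.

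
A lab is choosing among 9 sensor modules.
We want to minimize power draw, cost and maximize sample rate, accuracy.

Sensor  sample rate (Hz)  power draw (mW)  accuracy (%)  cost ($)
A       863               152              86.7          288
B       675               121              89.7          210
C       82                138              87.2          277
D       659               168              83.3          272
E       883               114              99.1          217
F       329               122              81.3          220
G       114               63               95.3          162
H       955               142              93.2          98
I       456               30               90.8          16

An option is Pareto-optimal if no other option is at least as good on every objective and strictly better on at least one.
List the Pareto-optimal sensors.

A: dominated by E (sample rate 883≥863, power draw 114≤152, accuracy 99.1≥86.7, cost 217≤288).
B: not dominated.
C: dominated by B (sample rate 675≥82, power draw 121≤138, accuracy 89.7≥87.2, cost 210≤277).
D: dominated by B (sample rate 675≥659, power draw 121≤168, accuracy 89.7≥83.3, cost 210≤272).
E: not dominated (best accuracy).
F: dominated by B (sample rate 675≥329, power draw 121≤122, accuracy 89.7≥81.3, cost 210≤220).
G: not dominated.
H: not dominated (best sample rate).
I: not dominated (best power draw).

B, E, G, H, I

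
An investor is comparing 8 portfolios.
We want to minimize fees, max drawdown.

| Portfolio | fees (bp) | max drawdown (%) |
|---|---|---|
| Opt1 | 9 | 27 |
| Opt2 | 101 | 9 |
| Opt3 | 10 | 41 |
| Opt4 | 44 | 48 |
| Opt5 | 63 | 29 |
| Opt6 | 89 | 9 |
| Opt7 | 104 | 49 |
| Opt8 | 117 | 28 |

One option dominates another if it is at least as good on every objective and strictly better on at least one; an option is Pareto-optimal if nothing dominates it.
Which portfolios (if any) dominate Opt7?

Opt1: fees 9≤104, max drawdown 27≤49 — dominates Opt7.
Opt2: fees 101≤104, max drawdown 9≤49 — dominates Opt7.
Opt3: fees 10≤104, max drawdown 41≤49 — dominates Opt7.
Opt4: fees 44≤104, max drawdown 48≤49 — dominates Opt7.
Opt5: fees 63≤104, max drawdown 29≤49 — dominates Opt7.
Opt6: fees 89≤104, max drawdown 9≤49 — dominates Opt7.
Others (Opt8) are each worse than Opt7 on at least one objective.

Opt1, Opt2, Opt3, Opt4, Opt5, Opt6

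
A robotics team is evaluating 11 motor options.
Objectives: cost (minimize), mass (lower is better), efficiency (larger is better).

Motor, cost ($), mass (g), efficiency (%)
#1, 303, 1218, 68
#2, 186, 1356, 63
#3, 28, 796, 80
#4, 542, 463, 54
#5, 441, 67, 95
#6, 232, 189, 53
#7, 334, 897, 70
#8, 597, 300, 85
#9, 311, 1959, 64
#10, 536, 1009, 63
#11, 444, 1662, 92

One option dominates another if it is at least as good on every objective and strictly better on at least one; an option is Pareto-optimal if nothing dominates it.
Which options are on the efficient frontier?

#1: dominated by #3 (cost 28≤303, mass 796≤1218, efficiency 80≥68).
#2: dominated by #3 (cost 28≤186, mass 796≤1356, efficiency 80≥63).
#3: not dominated (best cost).
#4: dominated by #5 (cost 441≤542, mass 67≤463, efficiency 95≥54).
#5: not dominated (best mass).
#6: not dominated.
#7: dominated by #3 (cost 28≤334, mass 796≤897, efficiency 80≥70).
#8: dominated by #5 (cost 441≤597, mass 67≤300, efficiency 95≥85).
#9: dominated by #1 (cost 303≤311, mass 1218≤1959, efficiency 68≥64).
#10: dominated by #3 (cost 28≤536, mass 796≤1009, efficiency 80≥63).
#11: dominated by #5 (cost 441≤444, mass 67≤1662, efficiency 95≥92).

#3, #5, #6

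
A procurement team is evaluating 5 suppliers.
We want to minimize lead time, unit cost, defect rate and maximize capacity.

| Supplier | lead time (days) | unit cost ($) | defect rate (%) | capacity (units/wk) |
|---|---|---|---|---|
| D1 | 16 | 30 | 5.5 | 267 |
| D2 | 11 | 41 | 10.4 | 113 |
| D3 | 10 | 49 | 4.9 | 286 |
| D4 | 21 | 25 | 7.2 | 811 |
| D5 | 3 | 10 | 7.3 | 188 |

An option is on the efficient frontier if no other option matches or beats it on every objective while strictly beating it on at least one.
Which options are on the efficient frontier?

D1, D3, D4, D5

D1: not dominated.
D2: dominated by D5 (lead time 3≤11, unit cost 10≤41, defect rate 7.3≤10.4, capacity 188≥113).
D3: not dominated (best defect rate).
D4: not dominated (best capacity).
D5: not dominated (best lead time).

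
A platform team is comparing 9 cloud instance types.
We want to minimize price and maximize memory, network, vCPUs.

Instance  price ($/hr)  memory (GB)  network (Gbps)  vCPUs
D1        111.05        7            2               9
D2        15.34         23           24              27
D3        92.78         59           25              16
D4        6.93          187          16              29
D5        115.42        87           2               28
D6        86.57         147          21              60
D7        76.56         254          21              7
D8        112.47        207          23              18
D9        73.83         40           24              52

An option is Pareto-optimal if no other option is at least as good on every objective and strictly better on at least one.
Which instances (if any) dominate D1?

D2, D3, D4, D6, D9

D2: price 15.34≤111.05, memory 23≥7, network 24≥2, vCPUs 27≥9 — dominates D1.
D3: price 92.78≤111.05, memory 59≥7, network 25≥2, vCPUs 16≥9 — dominates D1.
D4: price 6.93≤111.05, memory 187≥7, network 16≥2, vCPUs 29≥9 — dominates D1.
D6: price 86.57≤111.05, memory 147≥7, network 21≥2, vCPUs 60≥9 — dominates D1.
D9: price 73.83≤111.05, memory 40≥7, network 24≥2, vCPUs 52≥9 — dominates D1.
Others (D5, D7, D8) are each worse than D1 on at least one objective.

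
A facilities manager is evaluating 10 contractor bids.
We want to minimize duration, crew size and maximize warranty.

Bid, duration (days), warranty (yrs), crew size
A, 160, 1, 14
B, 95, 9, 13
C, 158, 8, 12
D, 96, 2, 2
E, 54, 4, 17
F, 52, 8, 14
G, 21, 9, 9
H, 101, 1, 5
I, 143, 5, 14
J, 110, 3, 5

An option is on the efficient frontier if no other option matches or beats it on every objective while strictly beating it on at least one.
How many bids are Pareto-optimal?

3

A: dominated by B (duration 95≤160, warranty 9≥1, crew size 13≤14).
B: dominated by G (duration 21≤95, warranty 9≥9, crew size 9≤13).
C: dominated by G (duration 21≤158, warranty 9≥8, crew size 9≤12).
D: not dominated (best crew size).
E: dominated by F (duration 52≤54, warranty 8≥4, crew size 14≤17).
F: dominated by G (duration 21≤52, warranty 9≥8, crew size 9≤14).
G: not dominated (best duration).
H: dominated by D (duration 96≤101, warranty 2≥1, crew size 2≤5).
I: dominated by B (duration 95≤143, warranty 9≥5, crew size 13≤14).
J: not dominated.
Pareto-optimal: D, G, J → 3.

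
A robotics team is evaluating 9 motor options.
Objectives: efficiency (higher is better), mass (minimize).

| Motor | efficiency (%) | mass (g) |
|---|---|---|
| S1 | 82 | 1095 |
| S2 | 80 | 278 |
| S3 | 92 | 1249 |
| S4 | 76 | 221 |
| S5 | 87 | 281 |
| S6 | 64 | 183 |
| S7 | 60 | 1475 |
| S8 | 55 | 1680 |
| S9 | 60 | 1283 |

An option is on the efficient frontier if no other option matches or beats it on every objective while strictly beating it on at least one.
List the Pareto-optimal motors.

S1: dominated by S5 (efficiency 87≥82, mass 281≤1095).
S2: not dominated.
S3: not dominated (best efficiency).
S4: not dominated.
S5: not dominated.
S6: not dominated (best mass).
S7: dominated by S1 (efficiency 82≥60, mass 1095≤1475).
S8: dominated by S1 (efficiency 82≥55, mass 1095≤1680).
S9: dominated by S1 (efficiency 82≥60, mass 1095≤1283).

S2, S3, S4, S5, S6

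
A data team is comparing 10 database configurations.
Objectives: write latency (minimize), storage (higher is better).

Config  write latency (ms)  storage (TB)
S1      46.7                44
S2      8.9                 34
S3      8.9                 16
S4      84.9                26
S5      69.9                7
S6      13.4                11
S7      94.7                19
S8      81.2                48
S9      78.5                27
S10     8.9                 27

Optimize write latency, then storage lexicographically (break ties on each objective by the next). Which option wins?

S2

First minimize write latency: best is 8.9, kept {S2, S3, S10}.
Then maximize storage: best is 34, kept {S2}.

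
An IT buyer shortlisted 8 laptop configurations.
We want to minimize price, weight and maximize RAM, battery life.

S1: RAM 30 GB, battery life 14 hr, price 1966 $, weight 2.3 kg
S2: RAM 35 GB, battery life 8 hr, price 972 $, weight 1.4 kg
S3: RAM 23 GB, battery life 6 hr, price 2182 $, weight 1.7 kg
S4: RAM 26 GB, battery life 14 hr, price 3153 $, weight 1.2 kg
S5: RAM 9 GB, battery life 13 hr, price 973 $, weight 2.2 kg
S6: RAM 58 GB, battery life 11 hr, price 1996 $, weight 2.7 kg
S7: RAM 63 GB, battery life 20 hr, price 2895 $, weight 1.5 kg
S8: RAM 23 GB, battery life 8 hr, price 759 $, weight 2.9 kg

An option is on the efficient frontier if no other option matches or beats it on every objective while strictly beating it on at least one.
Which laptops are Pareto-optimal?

S1: not dominated.
S2: not dominated.
S3: dominated by S2 (RAM 35≥23, battery life 8≥6, price 972≤2182, weight 1.4≤1.7).
S4: not dominated (best weight).
S5: not dominated.
S6: not dominated.
S7: not dominated (best RAM).
S8: not dominated (best price).

S1, S2, S4, S5, S6, S7, S8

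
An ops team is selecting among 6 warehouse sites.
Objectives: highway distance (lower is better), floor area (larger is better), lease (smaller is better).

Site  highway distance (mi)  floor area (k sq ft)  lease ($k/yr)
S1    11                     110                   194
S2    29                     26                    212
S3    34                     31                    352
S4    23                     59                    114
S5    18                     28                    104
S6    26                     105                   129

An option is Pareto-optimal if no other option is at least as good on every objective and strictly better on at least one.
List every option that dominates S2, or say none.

S1, S4, S5, S6

S1: highway distance 11≤29, floor area 110≥26, lease 194≤212 — dominates S2.
S4: highway distance 23≤29, floor area 59≥26, lease 114≤212 — dominates S2.
S5: highway distance 18≤29, floor area 28≥26, lease 104≤212 — dominates S2.
S6: highway distance 26≤29, floor area 105≥26, lease 129≤212 — dominates S2.
Others (S3) are each worse than S2 on at least one objective.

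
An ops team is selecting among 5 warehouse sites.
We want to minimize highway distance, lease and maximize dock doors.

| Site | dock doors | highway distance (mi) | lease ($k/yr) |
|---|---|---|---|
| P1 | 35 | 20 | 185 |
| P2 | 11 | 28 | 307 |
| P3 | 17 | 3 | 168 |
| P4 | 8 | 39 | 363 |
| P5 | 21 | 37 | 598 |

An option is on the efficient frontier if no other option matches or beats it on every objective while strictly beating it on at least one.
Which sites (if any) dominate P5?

P1

P1: dock doors 35≥21, highway distance 20≤37, lease 185≤598 — dominates P5.
Others (P2, P3, P4) are each worse than P5 on at least one objective.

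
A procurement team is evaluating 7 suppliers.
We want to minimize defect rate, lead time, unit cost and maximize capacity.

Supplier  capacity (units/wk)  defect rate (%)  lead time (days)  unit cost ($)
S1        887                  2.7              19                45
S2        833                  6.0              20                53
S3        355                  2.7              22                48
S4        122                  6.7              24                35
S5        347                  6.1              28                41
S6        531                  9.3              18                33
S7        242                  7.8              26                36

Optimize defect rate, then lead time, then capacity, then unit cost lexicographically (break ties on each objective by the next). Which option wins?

S1

First minimize defect rate: best is 2.7, kept {S1, S3}.
Then minimize lead time: best is 19, kept {S1}.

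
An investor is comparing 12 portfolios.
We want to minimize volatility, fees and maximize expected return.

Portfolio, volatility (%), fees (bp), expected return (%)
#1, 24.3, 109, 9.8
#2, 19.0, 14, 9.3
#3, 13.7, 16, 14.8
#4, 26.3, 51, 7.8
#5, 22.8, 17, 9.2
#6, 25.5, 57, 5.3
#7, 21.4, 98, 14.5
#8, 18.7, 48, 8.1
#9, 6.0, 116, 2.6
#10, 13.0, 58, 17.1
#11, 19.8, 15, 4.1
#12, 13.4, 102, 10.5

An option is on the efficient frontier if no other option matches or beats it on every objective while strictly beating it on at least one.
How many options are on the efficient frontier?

#1: dominated by #3 (volatility 13.7≤24.3, fees 16≤109, expected return 14.8≥9.8).
#2: not dominated (best fees).
#3: not dominated.
#4: dominated by #2 (volatility 19.0≤26.3, fees 14≤51, expected return 9.3≥7.8).
#5: dominated by #2 (volatility 19.0≤22.8, fees 14≤17, expected return 9.3≥9.2).
#6: dominated by #2 (volatility 19.0≤25.5, fees 14≤57, expected return 9.3≥5.3).
#7: dominated by #3 (volatility 13.7≤21.4, fees 16≤98, expected return 14.8≥14.5).
#8: dominated by #3 (volatility 13.7≤18.7, fees 16≤48, expected return 14.8≥8.1).
#9: not dominated (best volatility).
#10: not dominated (best expected return).
#11: dominated by #2 (volatility 19.0≤19.8, fees 14≤15, expected return 9.3≥4.1).
#12: dominated by #10 (volatility 13.0≤13.4, fees 58≤102, expected return 17.1≥10.5).
Pareto-optimal: #2, #3, #9, #10 → 4.

4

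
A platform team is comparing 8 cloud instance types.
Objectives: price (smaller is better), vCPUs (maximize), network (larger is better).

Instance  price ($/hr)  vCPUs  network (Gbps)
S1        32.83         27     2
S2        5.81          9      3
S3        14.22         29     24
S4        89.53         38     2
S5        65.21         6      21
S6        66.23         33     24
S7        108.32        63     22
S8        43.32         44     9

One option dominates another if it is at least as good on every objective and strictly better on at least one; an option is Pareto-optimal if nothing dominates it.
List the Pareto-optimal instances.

S1: dominated by S3 (price 14.22≤32.83, vCPUs 29≥27, network 24≥2).
S2: not dominated (best price).
S3: not dominated.
S4: dominated by S8 (price 43.32≤89.53, vCPUs 44≥38, network 9≥2).
S5: dominated by S3 (price 14.22≤65.21, vCPUs 29≥6, network 24≥21).
S6: not dominated.
S7: not dominated (best vCPUs).
S8: not dominated.

S2, S3, S6, S7, S8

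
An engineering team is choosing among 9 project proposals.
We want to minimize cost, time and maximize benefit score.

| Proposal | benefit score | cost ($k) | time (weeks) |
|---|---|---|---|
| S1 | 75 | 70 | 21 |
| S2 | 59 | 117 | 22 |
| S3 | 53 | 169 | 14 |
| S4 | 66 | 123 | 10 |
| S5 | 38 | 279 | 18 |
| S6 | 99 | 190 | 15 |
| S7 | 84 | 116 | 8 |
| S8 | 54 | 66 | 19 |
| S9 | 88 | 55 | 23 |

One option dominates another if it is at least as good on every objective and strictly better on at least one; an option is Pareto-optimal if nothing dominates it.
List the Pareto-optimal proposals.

S1: not dominated.
S2: dominated by S1 (benefit score 75≥59, cost 70≤117, time 21≤22).
S3: dominated by S4 (benefit score 66≥53, cost 123≤169, time 10≤14).
S4: dominated by S7 (benefit score 84≥66, cost 116≤123, time 8≤10).
S5: dominated by S3 (benefit score 53≥38, cost 169≤279, time 14≤18).
S6: not dominated (best benefit score).
S7: not dominated (best time).
S8: not dominated.
S9: not dominated (best cost).

S1, S6, S7, S8, S9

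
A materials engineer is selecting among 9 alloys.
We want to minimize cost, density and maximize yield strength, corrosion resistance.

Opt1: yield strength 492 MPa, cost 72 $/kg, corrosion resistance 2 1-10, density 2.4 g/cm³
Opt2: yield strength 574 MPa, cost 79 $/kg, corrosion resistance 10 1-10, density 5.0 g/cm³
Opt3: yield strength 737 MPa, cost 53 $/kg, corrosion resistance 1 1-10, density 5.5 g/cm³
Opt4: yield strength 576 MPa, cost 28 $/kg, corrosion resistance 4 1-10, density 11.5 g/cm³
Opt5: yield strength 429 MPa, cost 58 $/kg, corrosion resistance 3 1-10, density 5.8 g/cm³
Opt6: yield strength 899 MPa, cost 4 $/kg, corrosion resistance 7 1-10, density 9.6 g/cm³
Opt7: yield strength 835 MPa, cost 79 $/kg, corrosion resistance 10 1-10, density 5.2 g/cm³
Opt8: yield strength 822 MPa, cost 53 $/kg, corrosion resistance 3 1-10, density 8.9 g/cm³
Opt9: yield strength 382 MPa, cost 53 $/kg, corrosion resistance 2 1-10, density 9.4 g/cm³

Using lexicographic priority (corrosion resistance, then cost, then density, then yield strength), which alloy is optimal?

Opt2

First maximize corrosion resistance: best is 10, kept {Opt2, Opt7}.
Then minimize cost: best is 79, kept {Opt2, Opt7}.
Then minimize density: best is 5.0, kept {Opt2}.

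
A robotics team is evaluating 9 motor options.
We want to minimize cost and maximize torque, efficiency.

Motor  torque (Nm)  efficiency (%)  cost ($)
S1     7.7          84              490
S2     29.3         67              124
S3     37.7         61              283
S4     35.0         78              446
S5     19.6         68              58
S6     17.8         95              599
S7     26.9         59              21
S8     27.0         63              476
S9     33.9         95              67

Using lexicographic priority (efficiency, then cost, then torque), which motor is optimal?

First maximize efficiency: best is 95, kept {S6, S9}.
Then minimize cost: best is 67, kept {S9}.

S9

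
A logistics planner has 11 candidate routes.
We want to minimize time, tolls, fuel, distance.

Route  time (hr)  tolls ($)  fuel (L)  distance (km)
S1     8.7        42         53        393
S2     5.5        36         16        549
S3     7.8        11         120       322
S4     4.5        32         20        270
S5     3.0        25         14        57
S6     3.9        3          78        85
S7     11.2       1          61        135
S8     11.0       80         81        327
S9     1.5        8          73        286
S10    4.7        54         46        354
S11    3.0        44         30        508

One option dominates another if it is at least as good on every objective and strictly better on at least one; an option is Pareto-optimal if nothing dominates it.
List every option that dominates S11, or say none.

S5: time 3.0≤3.0, tolls 25≤44, fuel 14≤30, distance 57≤508 — dominates S11.
Others (S1, S2, S3, S4, S6, S7, S8, S9, S10) are each worse than S11 on at least one objective.

S5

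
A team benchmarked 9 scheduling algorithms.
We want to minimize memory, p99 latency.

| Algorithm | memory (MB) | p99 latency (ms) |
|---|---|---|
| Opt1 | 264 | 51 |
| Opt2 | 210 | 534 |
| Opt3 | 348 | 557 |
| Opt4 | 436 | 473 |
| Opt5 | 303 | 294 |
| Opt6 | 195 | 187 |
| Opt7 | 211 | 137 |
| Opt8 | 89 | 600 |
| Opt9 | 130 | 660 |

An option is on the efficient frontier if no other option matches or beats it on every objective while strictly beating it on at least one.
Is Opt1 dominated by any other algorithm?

No

Opt2: worse on p99 latency (534 vs 51).
Opt3: worse on memory (348 vs 264).
Opt4: worse on memory (436 vs 264).
Opt5: worse on memory (303 vs 264).
Opt6: worse on p99 latency (187 vs 51).
Opt7: worse on p99 latency (137 vs 51).
Opt8: worse on p99 latency (600 vs 51).
Opt9: worse on p99 latency (660 vs 51).
No option is at least as good as Opt1 on every objective and strictly better on one.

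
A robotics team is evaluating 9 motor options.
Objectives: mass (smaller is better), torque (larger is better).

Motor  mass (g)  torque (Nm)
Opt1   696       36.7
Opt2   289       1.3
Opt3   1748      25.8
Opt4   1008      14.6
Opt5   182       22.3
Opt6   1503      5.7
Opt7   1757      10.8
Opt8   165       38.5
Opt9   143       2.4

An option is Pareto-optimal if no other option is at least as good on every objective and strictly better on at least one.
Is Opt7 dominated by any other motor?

Yes

Opt1 vs Opt7: mass 696≤1757, torque 36.7≥10.8 — Opt1 is at least as good on every objective and strictly better on at least one, so Opt1 dominates Opt7.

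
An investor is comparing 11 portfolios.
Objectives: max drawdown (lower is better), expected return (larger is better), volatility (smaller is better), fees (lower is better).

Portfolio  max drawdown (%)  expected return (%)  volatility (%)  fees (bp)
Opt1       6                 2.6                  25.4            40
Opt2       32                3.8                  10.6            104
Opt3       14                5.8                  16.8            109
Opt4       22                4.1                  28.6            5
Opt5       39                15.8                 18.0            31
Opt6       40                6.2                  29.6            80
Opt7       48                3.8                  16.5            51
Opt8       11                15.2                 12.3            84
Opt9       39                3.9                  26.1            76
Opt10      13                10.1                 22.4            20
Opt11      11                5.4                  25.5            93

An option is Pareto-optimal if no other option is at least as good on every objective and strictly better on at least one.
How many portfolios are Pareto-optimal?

Opt1: not dominated (best max drawdown).
Opt2: not dominated (best volatility).
Opt3: dominated by Opt8 (max drawdown 11≤14, expected return 15.2≥5.8, volatility 12.3≤16.8, fees 84≤109).
Opt4: not dominated (best fees).
Opt5: not dominated (best expected return).
Opt6: dominated by Opt5 (max drawdown 39≤40, expected return 15.8≥6.2, volatility 18.0≤29.6, fees 31≤80).
Opt7: not dominated.
Opt8: not dominated.
Opt9: dominated by Opt5 (max drawdown 39≤39, expected return 15.8≥3.9, volatility 18.0≤26.1, fees 31≤76).
Opt10: not dominated.
Opt11: dominated by Opt8 (max drawdown 11≤11, expected return 15.2≥5.4, volatility 12.3≤25.5, fees 84≤93).
Pareto-optimal: Opt1, Opt2, Opt4, Opt5, Opt7, Opt8, Opt10 → 7.

7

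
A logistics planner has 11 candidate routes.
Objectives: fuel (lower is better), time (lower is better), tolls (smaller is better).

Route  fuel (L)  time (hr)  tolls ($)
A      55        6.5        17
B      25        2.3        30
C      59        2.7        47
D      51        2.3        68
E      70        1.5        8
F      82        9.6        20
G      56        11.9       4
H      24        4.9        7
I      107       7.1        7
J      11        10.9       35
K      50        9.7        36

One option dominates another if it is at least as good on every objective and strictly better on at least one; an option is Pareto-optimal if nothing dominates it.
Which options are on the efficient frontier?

A: dominated by H (fuel 24≤55, time 4.9≤6.5, tolls 7≤17).
B: not dominated.
C: dominated by B (fuel 25≤59, time 2.3≤2.7, tolls 30≤47).
D: dominated by B (fuel 25≤51, time 2.3≤2.3, tolls 30≤68).
E: not dominated (best time).
F: dominated by A (fuel 55≤82, time 6.5≤9.6, tolls 17≤20).
G: not dominated (best tolls).
H: not dominated.
I: dominated by H (fuel 24≤107, time 4.9≤7.1, tolls 7≤7).
J: not dominated (best fuel).
K: dominated by B (fuel 25≤50, time 2.3≤9.7, tolls 30≤36).

B, E, G, H, J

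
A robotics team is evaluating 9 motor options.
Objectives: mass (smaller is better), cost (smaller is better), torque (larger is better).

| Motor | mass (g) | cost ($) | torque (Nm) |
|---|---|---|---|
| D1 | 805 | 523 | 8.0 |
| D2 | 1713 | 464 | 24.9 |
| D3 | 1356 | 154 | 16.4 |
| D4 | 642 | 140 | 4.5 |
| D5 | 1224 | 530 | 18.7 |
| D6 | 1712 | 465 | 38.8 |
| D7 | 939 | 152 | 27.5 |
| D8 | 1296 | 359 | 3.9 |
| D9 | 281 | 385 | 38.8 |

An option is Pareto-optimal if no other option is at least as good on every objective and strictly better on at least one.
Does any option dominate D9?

D1: worse on mass (805 vs 281).
D2: worse on mass (1713 vs 281).
D3: worse on mass (1356 vs 281).
D4: worse on mass (642 vs 281).
D5: worse on mass (1224 vs 281).
D6: worse on mass (1712 vs 281).
D7: worse on mass (939 vs 281).
D8: worse on mass (1296 vs 281).
No option is at least as good as D9 on every objective and strictly better on one.

No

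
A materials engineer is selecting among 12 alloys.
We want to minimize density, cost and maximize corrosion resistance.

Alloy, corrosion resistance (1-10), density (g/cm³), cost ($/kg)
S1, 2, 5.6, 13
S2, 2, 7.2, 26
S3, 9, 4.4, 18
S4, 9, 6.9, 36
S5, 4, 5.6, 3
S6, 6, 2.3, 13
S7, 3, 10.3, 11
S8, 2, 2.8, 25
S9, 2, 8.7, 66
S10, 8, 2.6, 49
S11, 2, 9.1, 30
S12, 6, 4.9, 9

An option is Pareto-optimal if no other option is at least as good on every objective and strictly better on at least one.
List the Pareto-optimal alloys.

S1: dominated by S5 (corrosion resistance 4≥2, density 5.6≤5.6, cost 3≤13).
S2: dominated by S1 (corrosion resistance 2≥2, density 5.6≤7.2, cost 13≤26).
S3: not dominated.
S4: dominated by S3 (corrosion resistance 9≥9, density 4.4≤6.9, cost 18≤36).
S5: not dominated (best cost).
S6: not dominated (best density).
S7: dominated by S5 (corrosion resistance 4≥3, density 5.6≤10.3, cost 3≤11).
S8: dominated by S6 (corrosion resistance 6≥2, density 2.3≤2.8, cost 13≤25).
S9: dominated by S1 (corrosion resistance 2≥2, density 5.6≤8.7, cost 13≤66).
S10: not dominated.
S11: dominated by S1 (corrosion resistance 2≥2, density 5.6≤9.1, cost 13≤30).
S12: not dominated.

S3, S5, S6, S10, S12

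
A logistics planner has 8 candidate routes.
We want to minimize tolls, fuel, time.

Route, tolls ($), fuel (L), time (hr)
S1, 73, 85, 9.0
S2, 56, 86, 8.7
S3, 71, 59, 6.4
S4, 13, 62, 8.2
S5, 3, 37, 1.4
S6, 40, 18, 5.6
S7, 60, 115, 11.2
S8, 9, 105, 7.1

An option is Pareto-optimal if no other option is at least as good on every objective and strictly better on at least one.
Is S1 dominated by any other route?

S3 vs S1: tolls 71≤73, fuel 59≤85, time 6.4≤9.0 — S3 is at least as good on every objective and strictly better on at least one, so S3 dominates S1.

Yes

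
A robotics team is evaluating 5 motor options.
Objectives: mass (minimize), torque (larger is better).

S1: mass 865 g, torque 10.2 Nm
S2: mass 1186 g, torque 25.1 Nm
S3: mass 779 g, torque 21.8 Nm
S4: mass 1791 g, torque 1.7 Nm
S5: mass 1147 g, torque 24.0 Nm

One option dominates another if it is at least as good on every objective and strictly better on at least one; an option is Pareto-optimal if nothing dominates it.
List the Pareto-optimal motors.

S2, S3, S5

S1: dominated by S3 (mass 779≤865, torque 21.8≥10.2).
S2: not dominated (best torque).
S3: not dominated (best mass).
S4: dominated by S1 (mass 865≤1791, torque 10.2≥1.7).
S5: not dominated.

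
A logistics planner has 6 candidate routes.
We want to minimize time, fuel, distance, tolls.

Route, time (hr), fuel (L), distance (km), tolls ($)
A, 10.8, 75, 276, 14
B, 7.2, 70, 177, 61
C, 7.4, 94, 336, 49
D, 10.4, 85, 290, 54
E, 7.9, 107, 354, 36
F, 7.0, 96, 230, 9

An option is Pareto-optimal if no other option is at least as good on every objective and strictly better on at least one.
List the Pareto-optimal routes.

A, B, C, D, F

A: not dominated.
B: not dominated (best fuel).
C: not dominated.
D: not dominated.
E: dominated by F (time 7.0≤7.9, fuel 96≤107, distance 230≤354, tolls 9≤36).
F: not dominated (best time).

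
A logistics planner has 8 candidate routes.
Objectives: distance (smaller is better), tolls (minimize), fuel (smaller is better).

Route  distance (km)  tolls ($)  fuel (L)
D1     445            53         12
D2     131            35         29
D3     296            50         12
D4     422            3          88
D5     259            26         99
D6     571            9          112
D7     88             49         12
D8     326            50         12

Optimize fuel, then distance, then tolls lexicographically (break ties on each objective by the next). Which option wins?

First minimize fuel: best is 12, kept {D1, D3, D7, D8}.
Then minimize distance: best is 88, kept {D7}.

D7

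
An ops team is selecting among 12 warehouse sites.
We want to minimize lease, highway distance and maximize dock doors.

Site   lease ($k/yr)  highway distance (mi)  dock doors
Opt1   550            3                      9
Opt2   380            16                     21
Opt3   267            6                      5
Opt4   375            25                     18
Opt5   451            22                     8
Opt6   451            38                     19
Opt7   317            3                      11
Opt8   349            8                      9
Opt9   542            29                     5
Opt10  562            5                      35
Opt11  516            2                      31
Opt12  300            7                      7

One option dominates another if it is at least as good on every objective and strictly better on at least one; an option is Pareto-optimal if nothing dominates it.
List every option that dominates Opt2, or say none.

none

Opt1: worse on lease (550 vs 380).
Opt3: worse on dock doors (5 vs 21).
Opt4: worse on highway distance (25 vs 16).
Opt5: worse on lease (451 vs 380).
Opt6: worse on lease (451 vs 380).
Opt7: worse on dock doors (11 vs 21).
Opt8: worse on dock doors (9 vs 21).
Opt9: worse on lease (542 vs 380).
Opt10: worse on lease (562 vs 380).
Opt11: worse on lease (516 vs 380).
Opt12: worse on dock doors (7 vs 21).
No option dominates Opt2.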